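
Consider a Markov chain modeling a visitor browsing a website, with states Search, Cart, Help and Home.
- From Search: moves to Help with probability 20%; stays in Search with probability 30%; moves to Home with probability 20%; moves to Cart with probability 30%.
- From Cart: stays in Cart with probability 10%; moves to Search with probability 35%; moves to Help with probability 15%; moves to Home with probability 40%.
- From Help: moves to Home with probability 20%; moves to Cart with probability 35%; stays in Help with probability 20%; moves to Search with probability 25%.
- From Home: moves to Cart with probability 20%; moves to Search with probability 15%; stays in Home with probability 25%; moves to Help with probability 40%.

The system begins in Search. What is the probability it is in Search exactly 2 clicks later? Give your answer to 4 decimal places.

0.2750

Propagate the distribution vector 2 clicks from Search.
After 0 clicks: (1.0000, 0.0000, 0.0000, 0.0000)
After 1 click: (0.3000, 0.3000, 0.2000, 0.2000)
After 2 clicks: (0.2750, 0.2300, 0.2250, 0.2700)
P(in Search after 2 clicks) = 0.2750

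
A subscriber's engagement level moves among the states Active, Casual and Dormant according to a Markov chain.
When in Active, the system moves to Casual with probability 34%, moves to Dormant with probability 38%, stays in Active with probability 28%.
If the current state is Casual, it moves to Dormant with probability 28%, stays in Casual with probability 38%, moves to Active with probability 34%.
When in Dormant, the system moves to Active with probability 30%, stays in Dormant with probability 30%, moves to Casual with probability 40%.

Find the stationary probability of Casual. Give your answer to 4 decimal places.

0.3740

Let the stationary distribution be π with π = πP and π_1 + π_2 + π_3 = 1.
π_1 = 0.28·π_1 + 0.34·π_2 + 0.3·π_3
π_2 = 0.34·π_1 + 0.38·π_2 + 0.4·π_3
Solving with the normalization constraint gives π = (0.3088, 0.3740, 0.3172).
So the stationary probability of Casual is 0.3740.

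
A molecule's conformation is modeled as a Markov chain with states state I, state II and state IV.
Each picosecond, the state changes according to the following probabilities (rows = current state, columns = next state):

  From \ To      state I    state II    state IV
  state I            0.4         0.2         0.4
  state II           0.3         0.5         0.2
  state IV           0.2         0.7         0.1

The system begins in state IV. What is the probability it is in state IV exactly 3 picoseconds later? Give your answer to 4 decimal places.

Propagate the distribution vector 3 picoseconds from state IV.
After 0 picoseconds: (0.0000, 0.0000, 1.0000)
After 1 picosecond: (0.2000, 0.7000, 0.1000)
After 2 picoseconds: (0.3100, 0.4600, 0.2300)
After 3 picoseconds: (0.3080, 0.4530, 0.2390)
P(in state IV after 3 picoseconds) = 0.2390

0.2390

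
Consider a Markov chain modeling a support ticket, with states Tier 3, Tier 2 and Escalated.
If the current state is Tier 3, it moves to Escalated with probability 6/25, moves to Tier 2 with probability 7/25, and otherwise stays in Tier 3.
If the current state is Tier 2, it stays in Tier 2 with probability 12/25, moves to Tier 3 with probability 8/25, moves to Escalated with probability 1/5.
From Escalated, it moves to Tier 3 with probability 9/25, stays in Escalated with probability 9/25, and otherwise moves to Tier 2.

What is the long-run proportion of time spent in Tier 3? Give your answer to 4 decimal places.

0.3932

Let the stationary distribution be π with π = πP and π_1 + π_2 + π_3 = 1.
π_1 = 0.48·π_1 + 0.32·π_2 + 0.36·π_3
π_2 = 0.28·π_1 + 0.48·π_2 + 0.28·π_3
Solving with the normalization constraint gives π = (0.3932, 0.3500, 0.2568).
So the stationary probability of Tier 3 is 0.3932.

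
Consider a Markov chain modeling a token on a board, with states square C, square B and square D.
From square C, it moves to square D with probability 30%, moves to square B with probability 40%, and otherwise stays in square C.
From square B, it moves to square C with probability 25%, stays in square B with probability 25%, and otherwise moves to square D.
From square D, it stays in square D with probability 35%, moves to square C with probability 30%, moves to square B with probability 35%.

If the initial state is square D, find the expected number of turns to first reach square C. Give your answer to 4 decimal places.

3.5200

Let t(s) be the expected number of turns to first reach square C from state s, with t(square C) = 0. Conditioning on the first turn:
t(square B) = 1 + 0.25·t(square B) + 0.5·t(square D)
t(square D) = 1 + 0.35·t(square B) + 0.35·t(square D)
Solving: t(square B) = 3.6800, t(square D) = 3.5200.
Expected turns from square D to square C: 3.5200.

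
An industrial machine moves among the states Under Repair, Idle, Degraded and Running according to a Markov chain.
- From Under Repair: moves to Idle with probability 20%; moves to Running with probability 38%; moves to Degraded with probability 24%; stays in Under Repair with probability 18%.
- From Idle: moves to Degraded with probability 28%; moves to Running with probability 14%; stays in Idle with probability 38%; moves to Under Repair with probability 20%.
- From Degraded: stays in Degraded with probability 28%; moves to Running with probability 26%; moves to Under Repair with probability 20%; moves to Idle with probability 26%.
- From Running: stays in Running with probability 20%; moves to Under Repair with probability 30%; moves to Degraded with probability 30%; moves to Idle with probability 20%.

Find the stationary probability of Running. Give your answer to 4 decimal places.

Let the stationary distribution be π with π = πP and π_1 + π_2 + π_3 + π_4 = 1.
π_1 = 0.18·π_1 + 0.2·π_2 + 0.2·π_3 + 0.3·π_4
π_2 = 0.2·π_1 + 0.38·π_2 + 0.26·π_3 + 0.2·π_4
π_3 = 0.24·π_1 + 0.28·π_2 + 0.28·π_3 + 0.3·π_4
Solving with the normalization constraint gives π = (0.2196, 0.2641, 0.2760, 0.2402).
So the stationary probability of Running is 0.2402.

0.2402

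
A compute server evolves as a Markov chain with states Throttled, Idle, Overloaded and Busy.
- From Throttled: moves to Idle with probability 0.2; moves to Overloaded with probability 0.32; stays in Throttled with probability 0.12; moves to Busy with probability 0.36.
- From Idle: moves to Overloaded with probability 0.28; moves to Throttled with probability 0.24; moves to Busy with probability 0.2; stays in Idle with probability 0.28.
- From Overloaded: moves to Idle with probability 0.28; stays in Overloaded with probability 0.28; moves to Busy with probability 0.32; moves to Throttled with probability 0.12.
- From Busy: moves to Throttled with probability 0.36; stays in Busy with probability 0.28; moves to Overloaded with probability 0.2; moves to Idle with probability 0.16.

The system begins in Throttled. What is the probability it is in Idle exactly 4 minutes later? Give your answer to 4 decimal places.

0.2279

Propagate the distribution vector 4 minutes from Throttled.
After 0 minutes: (1.0000, 0.0000, 0.0000, 0.0000)
After 1 minute: (0.1200, 0.2000, 0.3200, 0.3600)
After 2 minutes: (0.2304, 0.2272, 0.2560, 0.2864)
After 3 minutes: (0.2160, 0.2272, 0.2663, 0.2905)
After 4 minutes: (0.2170, 0.2279, 0.2654, 0.2898)
P(in Idle after 4 minutes) = 0.2279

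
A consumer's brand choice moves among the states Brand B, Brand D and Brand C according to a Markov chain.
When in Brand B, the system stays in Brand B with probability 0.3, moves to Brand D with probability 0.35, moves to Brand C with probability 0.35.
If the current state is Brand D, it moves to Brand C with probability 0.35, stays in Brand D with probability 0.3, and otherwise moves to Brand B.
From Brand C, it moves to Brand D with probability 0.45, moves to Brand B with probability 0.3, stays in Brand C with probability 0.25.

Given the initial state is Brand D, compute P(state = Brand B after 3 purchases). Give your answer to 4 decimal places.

Propagate the distribution vector 3 purchases from Brand D.
After 0 purchases: (0.0000, 1.0000, 0.0000)
After 1 purchase: (0.3500, 0.3000, 0.3500)
After 2 purchases: (0.3150, 0.3700, 0.3150)
After 3 purchases: (0.3185, 0.3630, 0.3185)
P(in Brand B after 3 purchases) = 0.3185

0.3185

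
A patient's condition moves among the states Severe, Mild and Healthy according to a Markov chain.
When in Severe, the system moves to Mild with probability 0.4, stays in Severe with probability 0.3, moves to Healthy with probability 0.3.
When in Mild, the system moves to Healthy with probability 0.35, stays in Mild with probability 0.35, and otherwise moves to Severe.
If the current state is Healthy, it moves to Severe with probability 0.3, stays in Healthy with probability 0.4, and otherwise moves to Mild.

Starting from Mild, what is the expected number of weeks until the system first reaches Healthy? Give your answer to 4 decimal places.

Let t(s) be the expected number of weeks to first reach Healthy from state s, with t(Healthy) = 0. Conditioning on the first week:
t(Severe) = 1 + 0.3·t(Severe) + 0.4·t(Mild)
t(Mild) = 1 + 0.3·t(Severe) + 0.35·t(Mild)
Solving: t(Severe) = 3.1343, t(Mild) = 2.9851.
Expected weeks from Mild to Healthy: 2.9851.

2.9851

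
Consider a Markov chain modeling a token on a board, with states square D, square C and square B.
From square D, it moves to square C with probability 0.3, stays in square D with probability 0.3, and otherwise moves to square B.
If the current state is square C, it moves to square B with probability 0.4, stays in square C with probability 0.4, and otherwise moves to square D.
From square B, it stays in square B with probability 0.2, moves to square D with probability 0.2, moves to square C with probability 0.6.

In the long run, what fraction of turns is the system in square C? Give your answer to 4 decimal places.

0.4444

Let the stationary distribution be π with π = πP and π_1 + π_2 + π_3 = 1.
π_1 = 0.3·π_1 + 0.2·π_2 + 0.2·π_3
π_2 = 0.3·π_1 + 0.4·π_2 + 0.6·π_3
Solving with the normalization constraint gives π = (0.2222, 0.4444, 0.3333).
So the stationary probability of square C is 0.4444.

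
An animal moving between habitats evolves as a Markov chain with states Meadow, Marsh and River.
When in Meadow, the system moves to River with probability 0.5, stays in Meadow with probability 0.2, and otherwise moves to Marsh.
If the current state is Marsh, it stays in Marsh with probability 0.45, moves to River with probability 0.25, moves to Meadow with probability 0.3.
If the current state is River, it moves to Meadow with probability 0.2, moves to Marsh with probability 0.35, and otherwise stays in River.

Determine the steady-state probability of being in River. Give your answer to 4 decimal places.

Let the stationary distribution be π with π = πP and π_1 + π_2 + π_3 = 1.
π_1 = 0.2·π_1 + 0.3·π_2 + 0.2·π_3
π_2 = 0.3·π_1 + 0.45·π_2 + 0.35·π_3
Solving with the normalization constraint gives π = (0.2376, 0.3757, 0.3867).
So the stationary probability of River is 0.3867.

0.3867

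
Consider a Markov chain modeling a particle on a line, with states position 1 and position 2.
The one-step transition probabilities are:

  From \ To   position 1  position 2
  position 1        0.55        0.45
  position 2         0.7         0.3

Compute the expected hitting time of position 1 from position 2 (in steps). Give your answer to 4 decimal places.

Let t(s) be the expected number of steps to first reach position 1 from state s, with t(position 1) = 0. Conditioning on the first step:
t(position 2) = 1 + 0.3·t(position 2)
Solving: t(position 2) = 1.4286.
Expected steps from position 2 to position 1: 1.4286.

1.4286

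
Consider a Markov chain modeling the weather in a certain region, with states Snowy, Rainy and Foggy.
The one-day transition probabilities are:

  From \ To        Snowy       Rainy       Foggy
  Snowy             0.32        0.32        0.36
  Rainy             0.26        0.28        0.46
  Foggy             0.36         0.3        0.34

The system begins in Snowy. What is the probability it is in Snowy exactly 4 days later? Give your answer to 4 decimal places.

Propagate the distribution vector 4 days from Snowy.
After 0 days: (1.0000, 0.0000, 0.0000)
After 1 day: (0.3200, 0.3200, 0.3600)
After 2 days: (0.3152, 0.3000, 0.3848)
After 3 days: (0.3174, 0.3003, 0.3823)
After 4 days: (0.3173, 0.3003, 0.3824)
P(in Snowy after 4 days) = 0.3173

0.3173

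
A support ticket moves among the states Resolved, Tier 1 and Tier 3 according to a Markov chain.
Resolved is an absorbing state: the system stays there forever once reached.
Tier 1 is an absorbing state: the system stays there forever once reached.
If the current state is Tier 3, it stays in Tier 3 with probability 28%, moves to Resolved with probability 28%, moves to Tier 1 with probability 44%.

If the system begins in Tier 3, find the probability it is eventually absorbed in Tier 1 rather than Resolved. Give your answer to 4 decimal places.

Let h(s) be the probability of absorption at Tier 1 starting from transient state s. Then h(Tier 1) = 1 and h(Resolved) = 0. By first-step analysis:
h(Tier 3) = 0.28·0 + 0.44·1 + 0.28·h(Tier 3)
Solving: h(Tier 3) = 0.6111.
Starting from Tier 3, the probability is 0.6111.

0.6111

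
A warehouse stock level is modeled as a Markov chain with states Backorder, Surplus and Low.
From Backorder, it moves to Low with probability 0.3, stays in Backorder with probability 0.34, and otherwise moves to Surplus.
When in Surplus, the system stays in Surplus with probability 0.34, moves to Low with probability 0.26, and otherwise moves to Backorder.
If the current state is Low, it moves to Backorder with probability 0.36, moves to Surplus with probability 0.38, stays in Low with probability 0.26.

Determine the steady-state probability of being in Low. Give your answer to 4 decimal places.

Let the stationary distribution be π with π = πP and π_1 + π_2 + π_3 = 1.
π_1 = 0.34·π_1 + 0.4·π_2 + 0.36·π_3
π_2 = 0.36·π_1 + 0.34·π_2 + 0.38·π_3
Solving with the normalization constraint gives π = (0.3670, 0.3583, 0.2747).
So the stationary probability of Low is 0.2747.

0.2747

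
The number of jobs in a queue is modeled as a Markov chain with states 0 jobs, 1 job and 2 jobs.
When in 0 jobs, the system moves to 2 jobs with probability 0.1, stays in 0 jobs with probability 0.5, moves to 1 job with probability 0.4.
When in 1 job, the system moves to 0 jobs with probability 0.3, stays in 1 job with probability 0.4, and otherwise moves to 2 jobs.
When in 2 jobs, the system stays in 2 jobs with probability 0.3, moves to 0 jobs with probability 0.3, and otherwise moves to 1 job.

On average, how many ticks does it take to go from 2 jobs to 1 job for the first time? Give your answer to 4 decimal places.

2.5000

Let t(s) be the expected number of ticks to first reach 1 job from state s, with t(1 job) = 0. Conditioning on the first tick:
t(0 jobs) = 1 + 0.5·t(0 jobs) + 0.1·t(2 jobs)
t(2 jobs) = 1 + 0.3·t(0 jobs) + 0.3·t(2 jobs)
Solving: t(0 jobs) = 2.5000, t(2 jobs) = 2.5000.
Expected ticks from 2 jobs to 1 job: 2.5000.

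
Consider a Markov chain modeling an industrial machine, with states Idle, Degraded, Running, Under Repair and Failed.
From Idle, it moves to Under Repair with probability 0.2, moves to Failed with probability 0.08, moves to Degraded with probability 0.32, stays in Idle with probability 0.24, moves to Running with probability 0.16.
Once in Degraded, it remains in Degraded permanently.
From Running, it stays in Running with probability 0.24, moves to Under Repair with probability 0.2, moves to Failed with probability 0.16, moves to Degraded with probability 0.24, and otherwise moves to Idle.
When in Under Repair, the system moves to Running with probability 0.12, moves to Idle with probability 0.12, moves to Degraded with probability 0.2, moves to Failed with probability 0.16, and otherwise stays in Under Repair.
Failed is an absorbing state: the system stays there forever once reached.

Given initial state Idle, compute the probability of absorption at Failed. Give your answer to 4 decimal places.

Let h(s) be the probability of absorption at Failed starting from transient state s. Then h(Failed) = 1 and h(Degraded) = 0. By first-step analysis:
h(Idle) = 0.24·h(Idle) + 0.32·0 + 0.16·h(Running) + 0.2·h(Under Repair) + 0.08·1
h(Running) = 0.16·h(Idle) + 0.24·0 + 0.24·h(Running) + 0.2·h(Under Repair) + 0.16·1
h(Under Repair) = 0.12·h(Idle) + 0.2·0 + 0.12·h(Running) + 0.4·h(Under Repair) + 0.16·1
Solving: h(Idle) = 0.2899, h(Running) = 0.3768, h(Under Repair) = 0.4000.
Starting from Idle, the probability is 0.2899.

0.2899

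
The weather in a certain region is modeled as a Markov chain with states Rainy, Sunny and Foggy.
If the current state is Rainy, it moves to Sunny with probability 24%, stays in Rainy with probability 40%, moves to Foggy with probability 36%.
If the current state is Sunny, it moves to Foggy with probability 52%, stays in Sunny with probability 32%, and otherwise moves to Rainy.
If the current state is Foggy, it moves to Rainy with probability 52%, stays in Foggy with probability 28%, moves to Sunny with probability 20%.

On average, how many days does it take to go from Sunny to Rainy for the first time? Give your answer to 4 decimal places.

3.2158

Let t(s) be the expected number of days to first reach Rainy from state s, with t(Rainy) = 0. Conditioning on the first day:
t(Sunny) = 1 + 0.32·t(Sunny) + 0.52·t(Foggy)
t(Foggy) = 1 + 0.2·t(Sunny) + 0.28·t(Foggy)
Solving: t(Sunny) = 3.2158, t(Foggy) = 2.2822.
Expected days from Sunny to Rainy: 3.2158.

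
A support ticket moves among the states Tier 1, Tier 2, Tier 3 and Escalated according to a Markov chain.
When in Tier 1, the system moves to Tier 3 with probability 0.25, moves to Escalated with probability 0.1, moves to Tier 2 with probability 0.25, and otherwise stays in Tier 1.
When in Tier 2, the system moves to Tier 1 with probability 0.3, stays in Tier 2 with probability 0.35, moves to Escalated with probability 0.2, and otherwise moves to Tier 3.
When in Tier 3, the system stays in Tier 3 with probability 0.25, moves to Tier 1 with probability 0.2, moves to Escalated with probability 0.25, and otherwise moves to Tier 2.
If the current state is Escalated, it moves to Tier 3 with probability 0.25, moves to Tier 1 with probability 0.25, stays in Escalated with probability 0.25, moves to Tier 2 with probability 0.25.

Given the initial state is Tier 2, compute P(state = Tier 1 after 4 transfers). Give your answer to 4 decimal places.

0.2984

Propagate the distribution vector 4 transfers from Tier 2.
After 0 transfers: (0.0000, 1.0000, 0.0000, 0.0000)
After 1 transfer: (0.3000, 0.3500, 0.1500, 0.2000)
After 2 transfers: (0.3050, 0.2925, 0.2150, 0.1875)
After 3 transfers: (0.2996, 0.2900, 0.2208, 0.1896)
After 4 transfers: (0.2984, 0.2900, 0.2210, 0.1906)
P(in Tier 1 after 4 transfers) = 0.2984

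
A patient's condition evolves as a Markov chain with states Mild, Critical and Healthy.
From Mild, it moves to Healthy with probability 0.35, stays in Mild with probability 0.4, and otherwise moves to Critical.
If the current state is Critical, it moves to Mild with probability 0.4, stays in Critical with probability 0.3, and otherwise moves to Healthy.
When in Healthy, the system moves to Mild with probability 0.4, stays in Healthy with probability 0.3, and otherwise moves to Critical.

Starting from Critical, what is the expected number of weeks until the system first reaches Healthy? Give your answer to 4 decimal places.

3.1250

Let t(s) be the expected number of weeks to first reach Healthy from state s, with t(Healthy) = 0. Conditioning on the first week:
t(Mild) = 1 + 0.4·t(Mild) + 0.25·t(Critical)
t(Critical) = 1 + 0.4·t(Mild) + 0.3·t(Critical)
Solving: t(Mild) = 2.9688, t(Critical) = 3.1250.
Expected weeks from Critical to Healthy: 3.1250.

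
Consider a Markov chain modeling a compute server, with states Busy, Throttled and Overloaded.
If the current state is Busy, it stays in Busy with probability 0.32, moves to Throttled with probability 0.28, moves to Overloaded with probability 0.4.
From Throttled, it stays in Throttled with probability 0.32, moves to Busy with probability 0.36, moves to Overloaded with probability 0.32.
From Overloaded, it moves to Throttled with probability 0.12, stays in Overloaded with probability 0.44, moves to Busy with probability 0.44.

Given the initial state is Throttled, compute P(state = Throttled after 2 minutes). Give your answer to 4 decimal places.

0.2416

Sum over the intermediate state after 1 minute:
P = P(Throttled→Busy)·P(Busy→Throttled) + P(Throttled→Throttled)·P(Throttled→Throttled) + P(Throttled→Overloaded)·P(Overloaded→Throttled)
  = 0.36×0.28 + 0.32×0.32 + 0.32×0.12
  = 0.1008 + 0.1024 + 0.0384 = 0.2416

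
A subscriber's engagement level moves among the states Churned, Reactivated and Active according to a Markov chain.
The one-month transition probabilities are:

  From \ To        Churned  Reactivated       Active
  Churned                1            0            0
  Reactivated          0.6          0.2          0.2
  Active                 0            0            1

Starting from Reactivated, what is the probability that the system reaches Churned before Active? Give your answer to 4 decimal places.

0.7500

Let h(s) be the probability of absorption at Churned starting from transient state s. Then h(Churned) = 1 and h(Active) = 0. By first-step analysis:
h(Reactivated) = 0.6·1 + 0.2·h(Reactivated) + 0.2·0
Solving: h(Reactivated) = 0.7500.
Starting from Reactivated, the probability is 0.7500.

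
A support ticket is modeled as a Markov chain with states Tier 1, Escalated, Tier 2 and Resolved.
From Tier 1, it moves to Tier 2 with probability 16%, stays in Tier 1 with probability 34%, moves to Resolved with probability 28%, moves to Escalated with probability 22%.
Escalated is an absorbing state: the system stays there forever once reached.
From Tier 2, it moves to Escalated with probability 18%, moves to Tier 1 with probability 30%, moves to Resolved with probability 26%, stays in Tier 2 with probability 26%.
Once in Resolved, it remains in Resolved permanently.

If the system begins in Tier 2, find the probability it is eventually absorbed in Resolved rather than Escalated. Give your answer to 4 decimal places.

0.5804

Let h(s) be the probability of absorption at Resolved starting from transient state s. Then h(Resolved) = 1 and h(Escalated) = 0. By first-step analysis:
h(Tier 1) = 0.34·h(Tier 1) + 0.22·0 + 0.16·h(Tier 2) + 0.28·1
h(Tier 2) = 0.3·h(Tier 1) + 0.18·0 + 0.26·h(Tier 2) + 0.26·1
Solving: h(Tier 1) = 0.5649, h(Tier 2) = 0.5804.
Starting from Tier 2, the probability is 0.5804.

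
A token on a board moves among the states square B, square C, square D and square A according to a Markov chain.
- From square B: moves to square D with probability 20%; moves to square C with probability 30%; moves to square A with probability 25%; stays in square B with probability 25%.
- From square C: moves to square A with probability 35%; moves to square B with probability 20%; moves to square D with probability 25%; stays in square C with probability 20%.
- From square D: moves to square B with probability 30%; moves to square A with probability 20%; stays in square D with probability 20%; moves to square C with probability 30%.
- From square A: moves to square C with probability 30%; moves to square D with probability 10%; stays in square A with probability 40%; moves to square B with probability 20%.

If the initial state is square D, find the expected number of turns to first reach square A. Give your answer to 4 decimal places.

3.9386

Let t(s) be the expected number of turns to first reach square A from state s, with t(square A) = 0. Conditioning on the first turn:
t(square B) = 1 + 0.25·t(square B) + 0.3·t(square C) + 0.2·t(square D)
t(square C) = 1 + 0.2·t(square B) + 0.2·t(square C) + 0.25·t(square D)
t(square D) = 1 + 0.3·t(square B) + 0.3·t(square C) + 0.2·t(square D)
Solving: t(square B) = 3.7511, t(square C) = 3.4186, t(square D) = 3.9386.
Expected turns from square D to square A: 3.9386.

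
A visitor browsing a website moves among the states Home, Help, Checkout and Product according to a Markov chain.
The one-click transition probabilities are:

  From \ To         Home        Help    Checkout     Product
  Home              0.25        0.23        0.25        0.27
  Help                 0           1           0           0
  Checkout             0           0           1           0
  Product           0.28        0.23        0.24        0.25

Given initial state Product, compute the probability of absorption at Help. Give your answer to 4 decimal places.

Let h(s) be the probability of absorption at Help starting from transient state s. Then h(Help) = 1 and h(Checkout) = 0. By first-step analysis:
h(Home) = 0.25·h(Home) + 0.23·1 + 0.25·0 + 0.27·h(Product)
h(Product) = 0.28·h(Home) + 0.23·1 + 0.24·0 + 0.25·h(Product)
Solving: h(Home) = 0.4818, h(Product) = 0.4865.
Starting from Product, the probability is 0.4865.

0.4865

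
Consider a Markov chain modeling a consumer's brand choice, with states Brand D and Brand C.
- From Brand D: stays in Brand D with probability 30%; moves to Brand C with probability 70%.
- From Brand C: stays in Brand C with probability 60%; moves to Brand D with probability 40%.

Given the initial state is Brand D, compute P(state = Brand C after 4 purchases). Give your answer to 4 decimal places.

0.6363

Propagate the distribution vector 4 purchases from Brand D.
After 0 purchases: (1.0000, 0.0000)
After 1 purchase: (0.3000, 0.7000)
After 2 purchases: (0.3700, 0.6300)
After 3 purchases: (0.3630, 0.6370)
After 4 purchases: (0.3637, 0.6363)
P(in Brand C after 4 purchases) = 0.6363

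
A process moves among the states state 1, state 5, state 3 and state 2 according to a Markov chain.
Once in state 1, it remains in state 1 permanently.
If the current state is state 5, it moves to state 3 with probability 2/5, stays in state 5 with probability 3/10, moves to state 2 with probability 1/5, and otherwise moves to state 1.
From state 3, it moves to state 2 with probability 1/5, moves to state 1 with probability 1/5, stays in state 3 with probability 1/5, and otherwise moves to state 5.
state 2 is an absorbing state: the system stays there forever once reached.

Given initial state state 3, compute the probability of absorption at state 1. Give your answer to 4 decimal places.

Let h(s) be the probability of absorption at state 1 starting from transient state s. Then h(state 1) = 1 and h(state 2) = 0. By first-step analysis:
h(state 5) = 0.1·1 + 0.3·h(state 5) + 0.4·h(state 3) + 0.2·0
h(state 3) = 0.2·1 + 0.4·h(state 5) + 0.2·h(state 3) + 0.2·0
Solving: h(state 5) = 0.4000, h(state 3) = 0.4500.
Starting from state 3, the probability is 0.4500.

0.4500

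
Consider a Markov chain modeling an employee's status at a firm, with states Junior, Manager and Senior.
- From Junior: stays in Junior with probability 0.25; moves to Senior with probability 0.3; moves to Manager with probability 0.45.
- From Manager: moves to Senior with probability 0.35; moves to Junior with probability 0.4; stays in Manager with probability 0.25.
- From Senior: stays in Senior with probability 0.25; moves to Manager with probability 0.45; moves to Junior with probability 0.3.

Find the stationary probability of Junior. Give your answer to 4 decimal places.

0.3214

Let the stationary distribution be π with π = πP and π_1 + π_2 + π_3 = 1.
π_1 = 0.25·π_1 + 0.4·π_2 + 0.3·π_3
π_2 = 0.45·π_1 + 0.25·π_2 + 0.45·π_3
Solving with the normalization constraint gives π = (0.3214, 0.3750, 0.3036).
So the stationary probability of Junior is 0.3214.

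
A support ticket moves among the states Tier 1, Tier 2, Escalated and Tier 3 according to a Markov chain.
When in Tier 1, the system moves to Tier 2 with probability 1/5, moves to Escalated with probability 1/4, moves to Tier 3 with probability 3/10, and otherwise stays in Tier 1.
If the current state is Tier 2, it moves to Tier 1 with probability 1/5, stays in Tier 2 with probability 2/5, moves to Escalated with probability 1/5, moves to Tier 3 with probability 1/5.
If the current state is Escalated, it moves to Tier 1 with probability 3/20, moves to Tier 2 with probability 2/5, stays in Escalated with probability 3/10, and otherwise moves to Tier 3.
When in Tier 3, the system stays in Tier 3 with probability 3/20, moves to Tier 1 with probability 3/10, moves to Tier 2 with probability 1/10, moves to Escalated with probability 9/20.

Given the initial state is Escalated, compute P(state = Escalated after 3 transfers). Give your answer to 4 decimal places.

0.2860

Propagate the distribution vector 3 transfers from Escalated.
After 0 transfers: (0.0000, 0.0000, 1.0000, 0.0000)
After 1 transfer: (0.1500, 0.4000, 0.3000, 0.1500)
After 2 transfers: (0.2075, 0.3250, 0.2750, 0.1925)
After 3 transfers: (0.2159, 0.3008, 0.2860, 0.1974)
P(in Escalated after 3 transfers) = 0.2860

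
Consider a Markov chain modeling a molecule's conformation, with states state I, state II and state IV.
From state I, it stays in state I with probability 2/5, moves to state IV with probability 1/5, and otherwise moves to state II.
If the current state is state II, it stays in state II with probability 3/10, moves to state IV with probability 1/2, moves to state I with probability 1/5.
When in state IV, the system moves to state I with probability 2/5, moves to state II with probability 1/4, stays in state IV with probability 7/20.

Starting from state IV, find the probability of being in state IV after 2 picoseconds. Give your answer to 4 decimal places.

Sum over the intermediate state after 1 picosecond:
P = P(state IV→state I)·P(state I→state IV) + P(state IV→state II)·P(state II→state IV) + P(state IV→state IV)·P(state IV→state IV)
  = 0.4×0.2 + 0.25×0.5 + 0.35×0.35
  = 0.0800 + 0.1250 + 0.1225 = 0.3275

0.3275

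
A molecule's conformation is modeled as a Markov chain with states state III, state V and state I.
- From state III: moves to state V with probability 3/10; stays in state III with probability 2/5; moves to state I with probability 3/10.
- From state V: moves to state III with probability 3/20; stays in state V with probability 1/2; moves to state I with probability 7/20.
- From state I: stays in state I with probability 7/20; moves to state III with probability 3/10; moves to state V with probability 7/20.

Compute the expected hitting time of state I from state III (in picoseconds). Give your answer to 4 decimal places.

3.1373

Let t(s) be the expected number of picoseconds to first reach state I from state s, with t(state I) = 0. Conditioning on the first picosecond:
t(state III) = 1 + 0.4·t(state III) + 0.3·t(state V)
t(state V) = 1 + 0.15·t(state III) + 0.5·t(state V)
Solving: t(state III) = 3.1373, t(state V) = 2.9412.
Expected picoseconds from state III to state I: 3.1373.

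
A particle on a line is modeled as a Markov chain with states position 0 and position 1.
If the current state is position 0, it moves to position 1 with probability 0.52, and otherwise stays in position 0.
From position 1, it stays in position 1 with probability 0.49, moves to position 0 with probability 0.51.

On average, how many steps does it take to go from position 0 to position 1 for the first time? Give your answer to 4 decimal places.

1.9231

Let t(s) be the expected number of steps to first reach position 1 from state s, with t(position 1) = 0. Conditioning on the first step:
t(position 0) = 1 + 0.48·t(position 0)
Solving: t(position 0) = 1.9231.
Expected steps from position 0 to position 1: 1.9231.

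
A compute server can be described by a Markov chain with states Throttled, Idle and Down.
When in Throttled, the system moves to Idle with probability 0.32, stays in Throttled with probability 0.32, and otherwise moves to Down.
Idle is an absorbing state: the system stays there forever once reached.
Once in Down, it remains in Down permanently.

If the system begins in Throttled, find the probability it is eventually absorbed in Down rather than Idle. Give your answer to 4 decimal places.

0.5294

Let h(s) be the probability of absorption at Down starting from transient state s. Then h(Down) = 1 and h(Idle) = 0. By first-step analysis:
h(Throttled) = 0.32·h(Throttled) + 0.32·0 + 0.36·1
Solving: h(Throttled) = 0.5294.
Starting from Throttled, the probability is 0.5294.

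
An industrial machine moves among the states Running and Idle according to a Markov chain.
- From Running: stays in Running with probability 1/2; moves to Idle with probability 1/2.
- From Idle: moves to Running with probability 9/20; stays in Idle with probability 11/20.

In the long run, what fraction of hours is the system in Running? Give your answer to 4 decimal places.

0.4737

Let the stationary distribution be π with π = πP and π_1 + π_2 = 1.
π_1 = 0.5·π_1 + 0.45·π_2
Solving with the normalization constraint gives π = (0.4737, 0.5263).
So the stationary probability of Running is 0.4737.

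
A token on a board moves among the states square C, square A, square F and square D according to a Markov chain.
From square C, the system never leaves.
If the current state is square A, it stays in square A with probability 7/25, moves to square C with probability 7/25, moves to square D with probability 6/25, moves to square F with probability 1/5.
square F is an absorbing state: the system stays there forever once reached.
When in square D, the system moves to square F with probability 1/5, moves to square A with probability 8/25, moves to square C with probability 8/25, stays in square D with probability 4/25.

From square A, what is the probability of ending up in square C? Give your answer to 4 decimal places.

Let h(s) be the probability of absorption at square C starting from transient state s. Then h(square C) = 1 and h(square F) = 0. By first-step analysis:
h(square A) = 0.28·1 + 0.28·h(square A) + 0.2·0 + 0.24·h(square D)
h(square D) = 0.32·1 + 0.32·h(square A) + 0.2·0 + 0.16·h(square D)
Solving: h(square A) = 0.5909, h(square D) = 0.6061.
Starting from square A, the probability is 0.5909.

0.5909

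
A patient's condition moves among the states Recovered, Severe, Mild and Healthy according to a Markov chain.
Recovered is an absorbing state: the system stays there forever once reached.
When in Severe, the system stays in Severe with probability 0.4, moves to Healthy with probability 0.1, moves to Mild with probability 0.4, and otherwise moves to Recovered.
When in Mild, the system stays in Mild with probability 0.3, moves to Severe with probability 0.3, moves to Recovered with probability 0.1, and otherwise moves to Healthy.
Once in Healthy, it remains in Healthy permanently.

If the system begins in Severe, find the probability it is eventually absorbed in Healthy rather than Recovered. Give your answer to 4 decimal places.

Let h(s) be the probability of absorption at Healthy starting from transient state s. Then h(Healthy) = 1 and h(Recovered) = 0. By first-step analysis:
h(Severe) = 0.1·0 + 0.4·h(Severe) + 0.4·h(Mild) + 0.1·1
h(Mild) = 0.1·0 + 0.3·h(Severe) + 0.3·h(Mild) + 0.3·1
Solving: h(Severe) = 0.6333, h(Mild) = 0.7000.
Starting from Severe, the probability is 0.6333.

0.6333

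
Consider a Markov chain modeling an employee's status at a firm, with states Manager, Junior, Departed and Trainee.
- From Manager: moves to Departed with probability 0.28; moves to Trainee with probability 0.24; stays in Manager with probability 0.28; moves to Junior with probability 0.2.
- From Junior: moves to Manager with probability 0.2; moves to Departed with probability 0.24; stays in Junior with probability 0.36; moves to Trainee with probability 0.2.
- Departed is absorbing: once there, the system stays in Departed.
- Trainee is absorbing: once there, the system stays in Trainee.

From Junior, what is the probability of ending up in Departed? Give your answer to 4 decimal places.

Let h(s) be the probability of absorption at Departed starting from transient state s. Then h(Departed) = 1 and h(Trainee) = 0. By first-step analysis:
h(Manager) = 0.28·h(Manager) + 0.2·h(Junior) + 0.28·1 + 0.24·0
h(Junior) = 0.2·h(Manager) + 0.36·h(Junior) + 0.24·1 + 0.2·0
Solving: h(Manager) = 0.5399, h(Junior) = 0.5437.
Starting from Junior, the probability is 0.5437.

0.5437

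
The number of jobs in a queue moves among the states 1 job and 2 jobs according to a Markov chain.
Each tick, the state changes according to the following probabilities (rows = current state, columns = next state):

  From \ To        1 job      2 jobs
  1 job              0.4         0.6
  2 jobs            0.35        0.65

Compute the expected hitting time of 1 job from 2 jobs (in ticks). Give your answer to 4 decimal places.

Let t(s) be the expected number of ticks to first reach 1 job from state s, with t(1 job) = 0. Conditioning on the first tick:
t(2 jobs) = 1 + 0.65·t(2 jobs)
Solving: t(2 jobs) = 2.8571.
Expected ticks from 2 jobs to 1 job: 2.8571.

2.8571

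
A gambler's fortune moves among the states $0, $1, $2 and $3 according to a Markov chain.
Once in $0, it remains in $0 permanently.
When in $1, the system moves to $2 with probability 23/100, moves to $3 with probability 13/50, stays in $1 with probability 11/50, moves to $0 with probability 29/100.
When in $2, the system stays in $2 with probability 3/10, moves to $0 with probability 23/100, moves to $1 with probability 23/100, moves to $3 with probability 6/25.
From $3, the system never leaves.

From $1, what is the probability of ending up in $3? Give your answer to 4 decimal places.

Let h(s) be the probability of absorption at $3 starting from transient state s. Then h($3) = 1 and h($0) = 0. By first-step analysis:
h($1) = 0.29·0 + 0.22·h($1) + 0.23·h($2) + 0.26·1
h($2) = 0.23·0 + 0.23·h($1) + 0.3·h($2) + 0.24·1
Solving: h($1) = 0.4810, h($2) = 0.5009.
Starting from $1, the probability is 0.4810.

0.4810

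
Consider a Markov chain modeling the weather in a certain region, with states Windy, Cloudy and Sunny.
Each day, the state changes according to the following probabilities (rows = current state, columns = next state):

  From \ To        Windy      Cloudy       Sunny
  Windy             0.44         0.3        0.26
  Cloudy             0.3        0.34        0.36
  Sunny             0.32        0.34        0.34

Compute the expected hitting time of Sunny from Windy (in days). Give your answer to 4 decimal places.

3.4335

Let t(s) be the expected number of days to first reach Sunny from state s, with t(Sunny) = 0. Conditioning on the first day:
t(Windy) = 1 + 0.44·t(Windy) + 0.3·t(Cloudy)
t(Cloudy) = 1 + 0.3·t(Windy) + 0.34·t(Cloudy)
Solving: t(Windy) = 3.4335, t(Cloudy) = 3.0758.
Expected days from Windy to Sunny: 3.4335.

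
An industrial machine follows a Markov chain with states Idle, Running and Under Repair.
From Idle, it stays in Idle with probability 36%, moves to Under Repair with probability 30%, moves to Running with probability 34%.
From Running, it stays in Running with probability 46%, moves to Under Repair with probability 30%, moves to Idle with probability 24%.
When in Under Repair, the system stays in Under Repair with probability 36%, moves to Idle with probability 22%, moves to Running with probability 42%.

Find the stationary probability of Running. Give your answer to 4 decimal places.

0.4154

Let the stationary distribution be π with π = πP and π_1 + π_2 + π_3 = 1.
π_1 = 0.36·π_1 + 0.24·π_2 + 0.22·π_3
π_2 = 0.34·π_1 + 0.46·π_2 + 0.42·π_3
Solving with the normalization constraint gives π = (0.2655, 0.4154, 0.3191).
So the stationary probability of Running is 0.4154.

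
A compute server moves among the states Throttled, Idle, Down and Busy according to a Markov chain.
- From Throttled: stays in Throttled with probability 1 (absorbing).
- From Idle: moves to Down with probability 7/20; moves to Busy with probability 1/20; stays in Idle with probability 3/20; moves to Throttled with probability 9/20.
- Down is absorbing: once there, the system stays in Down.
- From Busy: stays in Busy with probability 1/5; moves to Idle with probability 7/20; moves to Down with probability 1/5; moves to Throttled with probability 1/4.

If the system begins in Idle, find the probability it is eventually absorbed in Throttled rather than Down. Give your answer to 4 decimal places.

Let h(s) be the probability of absorption at Throttled starting from transient state s. Then h(Throttled) = 1 and h(Down) = 0. By first-step analysis:
h(Idle) = 0.45·1 + 0.15·h(Idle) + 0.35·0 + 0.05·h(Busy)
h(Busy) = 0.25·1 + 0.35·h(Idle) + 0.2·0 + 0.2·h(Busy)
Solving: h(Idle) = 0.5623, h(Busy) = 0.5585.
Starting from Idle, the probability is 0.5623.

0.5623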